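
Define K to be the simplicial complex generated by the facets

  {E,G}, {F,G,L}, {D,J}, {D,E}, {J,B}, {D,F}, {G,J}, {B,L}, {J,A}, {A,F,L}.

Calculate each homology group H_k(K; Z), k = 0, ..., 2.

K has 8 vertices, 13 edges, 2 triangles.
rank ∂_0 = 0, rank ∂_1 = 7 ⇒ b_0 = 8 − 0 − 7 = 1; all invariant factors of ∂_1 are 1 so no torsion. So H_0 = Z.
rank ∂_1 = 7, rank ∂_2 = 2 ⇒ b_1 = 13 − 7 − 2 = 4; all invariant factors of ∂_2 are 1 so no torsion. So H_1 = Z^4.
rank ∂_2 = 2, rank ∂_3 = 0 ⇒ b_2 = 2 − 2 − 0 = 0. So H_2 = 0.

H_0 ≅ Z,  H_1 ≅ Z^4,  H_2 = 0.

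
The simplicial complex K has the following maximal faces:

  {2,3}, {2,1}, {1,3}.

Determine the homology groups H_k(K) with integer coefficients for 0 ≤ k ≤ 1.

H_0 = Z,  H_1 = Z.

Fix the vertex order 1 < 2 < 3 and write every simplex with vertices in increasing order. Then dim K = 1 and the simplices of K are:

  0-simplices (3): [1], [2], [3]
  1-simplices (3): [1,2], [1,3], [2,3]

giving chain groups C_0 ≅ Z^3, C_1 ≅ Z^3.

Boundary ∂_1: C_1 → C_0 sends each edge [p,q] (with p < q) to q − p. For instance
  ∂[1,2] = [2] − [1].
The resulting 3×3 matrix has rank 2, and its Smith normal form has invariant factors (1,1).

Reading off H_k = ker ∂_k / im ∂_{k+1}:

  H_0: rank C_0 − rank ∂_1 = 3 − 2 = 1, and the invariant factors of ∂_1 are all 1, so H_0 = Z.
  H_1: rank ker ∂_1 − rank ∂_2 = (3 − 2) − 0 = 1, and there is no ∂_2, so H_1 = Z.

As a check, the Euler characteristic is 3 − 3 = 0, which agrees with 1 − 1 = 0.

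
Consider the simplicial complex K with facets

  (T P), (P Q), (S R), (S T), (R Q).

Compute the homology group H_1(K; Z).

K has 5 vertices, 5 edges.
rank ∂_1 = 4, rank ∂_2 = 0 ⇒ b_1 = 5 − 4 − 0 = 1. So H_1 ≅ Z.

H_1 ≅ Z.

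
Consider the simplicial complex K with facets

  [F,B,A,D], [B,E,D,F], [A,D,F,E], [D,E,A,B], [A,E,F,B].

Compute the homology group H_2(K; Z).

Order the vertices as A < B < D < E < F. Listing each simplex with vertices in this order, K has dimension 3 with simplices:

  0-simplices (5): A, B, D, E, F
  1-simplices (10): AB, AD, AE, AF, BD, BE, BF, DE, DF, EF
  2-simplices (10): ABD, ABE, ABF, ADE, ADF, AEF, BDE, BDF, BEF, DEF
  3-simplices (5): ABDE, ABDF, ABEF, ADEF, BDEF

giving chain groups C_0 ≅ Z^5, C_1 ≅ Z^10, C_2 ≅ Z^10, C_3 ≅ Z^5.

Boundary ∂_1: C_1 → C_0 maps an edge to its endpoints' difference, ∂[p,q] = q − p. For instance
  ∂BF = F − B.
The resulting 5×10 matrix has rank 4, and its Smith normal form has invariant factors (1,1,1,1).

Boundary ∂_2: C_2 → C_1 sends each 2-simplex [p,q,r] to [q,r] − [p,r] + [p,q]. For instance
  ∂ABF = BF − AF + AB,
  ∂BDE = DE − BE + BD.
The resulting 10×10 matrix has rank 6, and its Smith normal form has invariant factors (1,1,1,1,1,1).

∂_3: C_3 → C_2 sends each 3-simplex σ to the alternating sum Σ_i (−1)^i (σ with its i-th vertex removed). For instance
  ∂ABDF = BDF − ADF + ABF − ABD,
  ∂BDEF = DEF − BEF + BDF − BDE.
As a 10×5 matrix over Z this has rank 4, with invariant factors (1,1,1,1).

From H_k ≅ ker(∂_k) / im(∂_{k+1}) we obtain:

  H_2: rank ker ∂_2 − rank ∂_3 = (10 − 6) − 4 = 0, and the invariant factors of ∂_3 are all 1, so H_2 ≅ 0.

(K is a triangulation of the 3-sphere S^3.)

H_2 ≅ 0.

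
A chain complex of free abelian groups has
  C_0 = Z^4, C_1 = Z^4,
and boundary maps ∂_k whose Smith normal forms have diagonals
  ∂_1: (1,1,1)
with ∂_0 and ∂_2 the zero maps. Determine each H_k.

H_0 ≅ Z,  H_1 ≅ Z.

H_0: b_0 = 4 − 0 − 3 = 1; torsion from ∂_1 factors > 1: none. So H_0 ≅ Z.
H_1: b_1 = 4 − 3 − 0 = 1; torsion from ∂_2 factors > 1: none. So H_1 ≅ Z.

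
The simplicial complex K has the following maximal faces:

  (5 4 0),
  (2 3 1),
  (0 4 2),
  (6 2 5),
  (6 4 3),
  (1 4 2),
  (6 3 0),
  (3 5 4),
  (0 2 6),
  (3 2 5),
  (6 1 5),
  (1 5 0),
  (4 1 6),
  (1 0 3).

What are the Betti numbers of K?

b_0 = 1, b_1 = 2, b_2 = 1.

Order the vertices as 0 < 1 < 2 < 3 < 4 < 5 < 6. Listing each simplex with vertices in this order, K has dimension 2 with simplices:

  0-simplices (7): [0], [1], [2], [3], [4], [5], [6]
  1-simplices (21): [0,1], [0,2], [0,3], [0,4], [0,5], [0,6], [1,2], [1,3], [1,4], [1,5], [1,6], [2,3], [2,4], [2,5], [2,6], [3,4], [3,5], [3,6], [4,5], [4,6], [5,6]
  2-simplices (14): [0,1,3], [0,1,5], [0,2,4], [0,2,6], [0,3,6], [0,4,5], [1,2,3], [1,2,4], [1,4,6], [1,5,6], [2,3,5], [2,5,6], [3,4,5], [3,4,6]

Hence C_0 ≅ Z^7, C_1 ≅ Z^21, C_2 ≅ Z^14.

∂_1: C_1 → C_0 maps an edge to its endpoints' difference, ∂[p,q] = q − p. For instance
  ∂[1,4] = [4] − [1].
This gives a 7×21 integer matrix of rank 6; reducing to Smith normal form yields diagonal entries (1,1,1,1,1,1).

∂_2: C_2 → C_1 maps a triangle to the signed sum of its edges. For instance
  ∂[1,4,6] = [4,6] − [1,6] + [1,4],
  ∂[2,5,6] = [5,6] − [2,6] + [2,5].
As a 21×14 matrix over Z this has rank 13, with invariant factors (1,1,1,1,1,1,1,1,1,1,1,1,1).

Now H_k = ker ∂_k / im ∂_{k+1}, so:

  H_0: rank C_0 − rank ∂_1 = 7 − 6 = 1, and the invariant factors of ∂_1 are all 1, so H_0 ≅ Z.
  H_1: rank ker ∂_1 − rank ∂_2 = (21 − 6) − 13 = 2, and the invariant factors of ∂_2 are all 1, so H_1 ≅ Z^2.
  H_2: rank ker ∂_2 − rank ∂_3 = (14 − 13) − 0 = 1, and there is no ∂_3, so H_2 ≅ Z.

As a check, the Euler characteristic is 7 − 21 + 14 = 0, which agrees with 1 − 2 + 1 = 0.

Hence the Betti numbers are b_0 = 1, b_1 = 2, b_2 = 1.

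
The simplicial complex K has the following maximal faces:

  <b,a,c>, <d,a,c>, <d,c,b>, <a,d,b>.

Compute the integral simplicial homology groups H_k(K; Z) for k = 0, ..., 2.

Take the total order a < b < c < d on the vertex set. Then K (dimension 2) consists of the simplices:

  0-simplices (4): a, b, c, d
  1-simplices (6): ab, ac, ad, bc, bd, cd
  2-simplices (4): abc, abd, acd, bcd

Hence C_0 ≅ Z^4, C_1 ≅ Z^6, C_2 ≅ Z^4.

∂_1: C_1 → C_0 is given by ∂[p,q] = [q] − [p]. For instance
  ∂ab = b − a.
This gives a 4×6 integer matrix of rank 3; reducing to Smith normal form yields diagonal entries (1,1,1).

Boundary ∂_2: C_2 → C_1 sends each 2-simplex [p,q,r] to [q,r] − [p,r] + [p,q]. For instance
  ∂bcd = cd − bd + bc,
  ∂abc = bc − ac + ab.
This gives a 6×4 integer matrix of rank 3; reducing to Smith normal form yields diagonal entries (1,1,1).

Computing H_k = (kernel of ∂_k) / (image of ∂_{k+1}):

  H_0: rank C_0 − rank ∂_1 = 4 − 3 = 1, and the invariant factors of ∂_1 are all 1, so H_0 = Z.
  H_1: rank ker ∂_1 − rank ∂_2 = (6 − 3) − 3 = 0, and the invariant factors of ∂_2 are all 1, so H_1 = 0.
  H_2: rank ker ∂_2 − rank ∂_3 = (4 − 3) − 0 = 1, and there is no ∂_3, so H_2 = Z.

(K is a triangulation of the 2-sphere S^2.)

H_0 = Z,  H_1 = 0,  H_2 = Z.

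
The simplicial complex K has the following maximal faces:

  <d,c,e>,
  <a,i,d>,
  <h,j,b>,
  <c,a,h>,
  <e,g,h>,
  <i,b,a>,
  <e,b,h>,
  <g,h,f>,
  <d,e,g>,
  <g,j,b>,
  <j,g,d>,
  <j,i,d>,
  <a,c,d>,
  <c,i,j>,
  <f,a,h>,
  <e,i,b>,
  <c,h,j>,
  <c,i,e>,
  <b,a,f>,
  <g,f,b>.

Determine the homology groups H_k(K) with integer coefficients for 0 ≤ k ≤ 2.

Fix the vertex order a < b < c < d < e < f < g < h < i < j and write every simplex with vertices in increasing order. Then dim K = 2 and the simplices of K are:

  0-simplices (10): a, b, c, d, e, f, g, h, i, j
  1-simplices (30): ab, ac, ad, af, ah, ai, be, bf, bg, bh, bi, bj, cd, ce, ch, ci, cj, de, dg, di, dj, eg, eh, ei, fg, fh, gh, gj, hj, ij
  2-simplices (20): abf, abi, acd, ach, adi, afh, beh, bei, bfg, bgj, bhj, cde, cei, chj, cij, deg, dgj, dij, egh, fgh

Hence C_0 ≅ Z^10, C_1 ≅ Z^30, C_2 ≅ Z^20.

∂_1: C_1 → C_0 sends each edge [p,q] (with p < q) to q − p. For instance
  ∂ij = j − i.
The 10×30 boundary matrix has rank 9 and Smith normal form diag(1,1,1,1,1,1,1,1,1).

Boundary ∂_2: C_2 → C_1 acts by ∂[p,q,r] = [q,r] − [p,r] + [p,q]. For instance
  ∂cij = ij − cj + ci,
  ∂cde = de − ce + cd.
The 30×20 boundary matrix has rank 20 and Smith normal form diag(1,1,1,1,1,1,1,1,1,1,1,1,1,1,1,1,1,1,1,2).

Now H_k = ker ∂_k / im ∂_{k+1}, so:

  H_0: rank C_0 − rank ∂_1 = 10 − 9 = 1, and the invariant factors of ∂_1 are all 1, so H_0 ≅ Z.
  H_1: rank ker ∂_1 − rank ∂_2 = (30 − 9) − 20 = 1, and ∂_2 has invariant factor 2 > 1, so H_1 ≅ Z ⊕ Z_2.
  H_2: rank ker ∂_2 − rank ∂_3 = (20 − 20) − 0 = 0, and there is no ∂_3, so H_2 ≅ 0.

As a check, the Euler characteristic is 10 − 30 + 20 = 0, which agrees with 1 − 1 + 0 = 0.

H_0 = Z,  H_1 = Z ⊕ Z_2,  H_2 = 0.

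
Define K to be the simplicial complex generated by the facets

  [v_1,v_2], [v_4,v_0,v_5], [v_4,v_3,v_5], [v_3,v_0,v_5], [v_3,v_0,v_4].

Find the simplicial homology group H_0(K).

H_0 = Z^2.

We work with the vertex ordering v_0 < v_1 < v_2 < v_3 < v_4 < v_5. The simplices of K, each written with vertices in increasing order, are:

  0-simplices (6): [v_0], [v_1], [v_2], [v_3], [v_4], [v_5]
  1-simplices (7): [v_0,v_3], [v_0,v_4], [v_0,v_5], [v_1,v_2], [v_3,v_4], [v_3,v_5], [v_4,v_5]
  2-simplices (4): [v_0,v_3,v_4], [v_0,v_3,v_5], [v_0,v_4,v_5], [v_3,v_4,v_5]

so the chain groups are C_0 ≅ Z^6, C_1 ≅ Z^7, C_2 ≅ Z^4.

The boundary map ∂_1: C_1 → C_0 maps an edge to its endpoints' difference, ∂[p,q] = q − p.
As a 6×7 matrix over Z this has rank 4, with invariant factors (1,1,1,1).

The boundary map ∂_2: C_2 → C_1 maps a triangle to the signed sum of its edges. For instance
  ∂[v_0,v_4,v_5] = [v_4,v_5] − [v_0,v_5] + [v_0,v_4],
  ∂[v_3,v_4,v_5] = [v_4,v_5] − [v_3,v_5] + [v_3,v_4].
This gives a 7×4 integer matrix of rank 3; reducing to Smith normal form yields diagonal entries (1,1,1).

Reading off H_k = ker ∂_k / im ∂_{k+1}:

  H_0: rank C_0 − rank ∂_1 = 6 − 4 = 2, and the invariant factors of ∂_1 are all 1, so H_0 = Z^2.

(K is a triangulation of the disjoint union of the 1-simplex and the 2-sphere S^2.)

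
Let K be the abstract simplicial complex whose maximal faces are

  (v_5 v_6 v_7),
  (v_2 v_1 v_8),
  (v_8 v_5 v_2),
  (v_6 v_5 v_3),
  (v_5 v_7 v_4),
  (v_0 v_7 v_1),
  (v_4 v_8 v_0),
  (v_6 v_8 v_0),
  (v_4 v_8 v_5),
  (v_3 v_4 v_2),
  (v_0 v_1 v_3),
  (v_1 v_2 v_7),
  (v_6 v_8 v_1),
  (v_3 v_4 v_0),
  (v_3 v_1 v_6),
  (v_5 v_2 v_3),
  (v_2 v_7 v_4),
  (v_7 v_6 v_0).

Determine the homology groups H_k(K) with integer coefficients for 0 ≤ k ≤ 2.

H_0 = Z,  H_1 = Z ⊕ Z/2Z,  H_2 = 0.

We work with the vertex ordering v_0 < v_1 < v_2 < v_3 < v_4 < v_5 < v_6 < v_7 < v_8. The simplices of K, each written with vertices in increasing order, are:

  0-simplices (9): [v_0], [v_1], [v_2], [v_3], [v_4], [v_5], [v_6], [v_7], [v_8]
  1-simplices (27): (27 of them)
  2-simplices (18): (18 of them)

so the chain groups are C_0 ≅ Z^9, C_1 ≅ Z^27, C_2 ≅ Z^18.

Boundary ∂_1: C_1 → C_0 sends each edge [p,q] (with p < q) to q − p. For instance
  ∂[v_2,v_7] = [v_7] − [v_2].
This gives a 9×27 integer matrix of rank 8; reducing to Smith normal form yields diagonal entries (1,1,1,1,1,1,1,1).

∂_2: C_2 → C_1 maps a triangle to the signed sum of its edges. For instance
  ∂[v_2,v_3,v_4] = [v_3,v_4] − [v_2,v_4] + [v_2,v_3],
  ∂[v_1,v_3,v_6] = [v_3,v_6] − [v_1,v_6] + [v_1,v_3].
The resulting 27×18 matrix has rank 18, and its Smith normal form has invariant factors (1,1,1,1,1,1,1,1,1,1,1,1,1,1,1,1,1,2).

Computing H_k = (kernel of ∂_k) / (image of ∂_{k+1}):

  H_0: rank C_0 − rank ∂_1 = 9 − 8 = 1, and the invariant factors of ∂_1 are all 1, so H_0 = Z.
  H_1: rank ker ∂_1 − rank ∂_2 = (27 − 8) − 18 = 1, and ∂_2 has invariant factor 2 > 1, so H_1 = Z ⊕ Z/2Z.
  H_2: rank ker ∂_2 − rank ∂_3 = (18 − 18) − 0 = 0, and there is no ∂_3, so H_2 = 0.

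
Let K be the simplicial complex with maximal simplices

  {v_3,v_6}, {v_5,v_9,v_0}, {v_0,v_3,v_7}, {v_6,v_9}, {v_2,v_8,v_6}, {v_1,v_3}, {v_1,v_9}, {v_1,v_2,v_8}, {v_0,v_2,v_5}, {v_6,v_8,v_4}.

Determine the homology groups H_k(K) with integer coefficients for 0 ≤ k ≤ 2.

H_0 = Z,  H_1 = Z^4,  H_2 = 0.

Take the total order v_0 < v_1 < v_2 < v_3 < v_4 < v_5 < v_6 < v_7 < v_8 < v_9 on the vertex set. Then K (dimension 2) consists of the simplices:

  0-simplices (10): [v_0], [v_1], [v_2], [v_3], [v_4], [v_5], [v_6], [v_7], [v_8], [v_9]
  1-simplices (19): (19 of them)
  2-simplices (6): [v_0,v_2,v_5], [v_0,v_3,v_7], [v_0,v_5,v_9], [v_1,v_2,v_8], [v_2,v_6,v_8], [v_4,v_6,v_8]

so the chain groups are C_0 ≅ Z^10, C_1 ≅ Z^19, C_2 ≅ Z^6.

∂_1: C_1 → C_0 maps an edge to its endpoints' difference, ∂[p,q] = q − p. For instance
  ∂[v_0,v_5] = [v_5] − [v_0].
This gives a 10×19 integer matrix of rank 9; reducing to Smith normal form yields diagonal entries (1,1,1,1,1,1,1,1,1).

The boundary map ∂_2: C_2 → C_1 acts by ∂[p,q,r] = [q,r] − [p,r] + [p,q]. For instance
  ∂[v_1,v_2,v_8] = [v_2,v_8] − [v_1,v_8] + [v_1,v_2],
  ∂[v_4,v_6,v_8] = [v_6,v_8] − [v_4,v_8] + [v_4,v_6].
As a 19×6 matrix over Z this has rank 6, with invariant factors (1,1,1,1,1,1).

Reading off H_k = ker ∂_k / im ∂_{k+1}:

  H_0: rank C_0 − rank ∂_1 = 10 − 9 = 1, and the invariant factors of ∂_1 are all 1, so H_0 = Z.
  H_1: rank ker ∂_1 − rank ∂_2 = (19 − 9) − 6 = 4, and the invariant factors of ∂_2 are all 1, so H_1 = Z^4.
  H_2: rank ker ∂_2 − rank ∂_3 = (6 − 6) − 0 = 0, and there is no ∂_3, so H_2 = 0.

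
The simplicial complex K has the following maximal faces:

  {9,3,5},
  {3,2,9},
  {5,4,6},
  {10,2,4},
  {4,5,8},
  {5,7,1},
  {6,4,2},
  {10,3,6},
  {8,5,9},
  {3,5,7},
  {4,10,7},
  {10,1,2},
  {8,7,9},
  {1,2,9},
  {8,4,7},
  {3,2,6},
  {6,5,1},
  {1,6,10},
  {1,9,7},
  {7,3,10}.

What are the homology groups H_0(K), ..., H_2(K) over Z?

K has 10 vertices, 30 edges, 20 triangles.
rank ∂_0 = 0, rank ∂_1 = 9 ⇒ b_0 = 10 − 0 − 9 = 1; all invariant factors of ∂_1 are 1 so no torsion. So H_0 = Z.
rank ∂_1 = 9, rank ∂_2 = 20 ⇒ b_1 = 30 − 9 − 20 = 1; ∂_2 has invariant factor(s) [2] giving torsion. So H_1 = Z ⊕ Z/2.
rank ∂_2 = 20, rank ∂_3 = 0 ⇒ b_2 = 20 − 20 − 0 = 0. So H_2 = 0.

H_0 = Z,  H_1 = Z ⊕ Z/2,  H_2 = 0.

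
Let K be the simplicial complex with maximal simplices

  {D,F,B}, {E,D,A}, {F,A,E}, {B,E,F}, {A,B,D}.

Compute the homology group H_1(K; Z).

We work with the vertex ordering A < B < D < E < F. The simplices of K, each written with vertices in increasing order, are:

  0-simplices (5): A, B, D, E, F
  1-simplices (10): AB, AD, AE, AF, BD, BE, BF, DE, DF, EF
  2-simplices (5): ABD, ADE, AEF, BDF, BEF

so the chain groups are C_0 ≅ Z^5, C_1 ≅ Z^10, C_2 ≅ Z^5.

The boundary map ∂_1: C_1 → C_0 sends each edge [p,q] (with p < q) to q − p.
The 5×10 boundary matrix has rank 4 and Smith normal form diag(1,1,1,1).

Boundary ∂_2: C_2 → C_1 maps a triangle to the signed sum of its edges. For instance
  ∂ADE = DE − AE + AD,
  ∂BEF = EF − BF + BE.
As a 10×5 matrix over Z this has rank 5, with invariant factors (1,1,1,1,1).

Now H_k = ker ∂_k / im ∂_{k+1}, so:

  H_1: rank ker ∂_1 − rank ∂_2 = (10 − 4) − 5 = 1, and the invariant factors of ∂_2 are all 1, so H_1 = Z.

H_1 = Z.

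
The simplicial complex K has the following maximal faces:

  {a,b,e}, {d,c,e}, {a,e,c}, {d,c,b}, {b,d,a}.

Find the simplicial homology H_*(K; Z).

Fix the vertex order a < b < c < d < e and write every simplex with vertices in increasing order. Then dim K = 2 and the simplices of K are:

  0-simplices (5): a, b, c, d, e
  1-simplices (10): ab, ac, ad, ae, bc, bd, be, cd, ce, de
  2-simplices (5): abd, abe, ace, bcd, cde

so the chain groups are C_0 ≅ Z^5, C_1 ≅ Z^10, C_2 ≅ Z^5.

Boundary ∂_1: C_1 → C_0 sends each edge [p,q] (with p < q) to q − p.
The resulting 5×10 matrix has rank 4, and its Smith normal form has invariant factors (1,1,1,1).

Boundary ∂_2: C_2 → C_1 sends each 2-simplex [p,q,r] to [q,r] − [p,r] + [p,q]. For instance
  ∂cde = de − ce + cd,
  ∂ace = ce − ae + ac.
The resulting 10×5 matrix has rank 5, and its Smith normal form has invariant factors (1,1,1,1,1).

Now H_k = ker ∂_k / im ∂_{k+1}, so:

  H_0: rank C_0 − rank ∂_1 = 5 − 4 = 1, and the invariant factors of ∂_1 are all 1, so H_0 ≅ Z.
  H_1: rank ker ∂_1 − rank ∂_2 = (10 − 4) − 5 = 1, and the invariant factors of ∂_2 are all 1, so H_1 ≅ Z.
  H_2: rank ker ∂_2 − rank ∂_3 = (5 − 5) − 0 = 0, and there is no ∂_3, so H_2 ≅ 0.

(K is a triangulation of the Möbius band.)

H_0 ≅ Z,  H_1 ≅ Z,  H_2 = 0.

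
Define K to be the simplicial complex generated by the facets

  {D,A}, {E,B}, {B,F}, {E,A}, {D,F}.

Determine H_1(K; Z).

Order the vertices as A < B < D < E < F. Listing each simplex with vertices in this order, K has dimension 1 with simplices:

  0-simplices (5): A, B, D, E, F
  1-simplices (5): AD, AE, BE, BF, DF

giving chain groups C_0 ≅ Z^5, C_1 ≅ Z^5.

The boundary map ∂_1: C_1 → C_0 is given by ∂[p,q] = [q] − [p].
This gives a 5×5 integer matrix of rank 4; reducing to Smith normal form yields diagonal entries (1,1,1,1).

Computing H_k = (kernel of ∂_k) / (image of ∂_{k+1}):

  H_1: rank ker ∂_1 − rank ∂_2 = (5 − 4) − 0 = 1, and there is no ∂_2, so H_1 = Z.

(K is a triangulation of the circle S^1.)

H_1 = Z.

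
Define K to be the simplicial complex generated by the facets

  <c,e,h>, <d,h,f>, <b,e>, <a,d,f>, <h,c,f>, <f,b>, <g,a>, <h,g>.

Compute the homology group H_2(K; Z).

Take the total order a < b < c < d < e < f < g < h on the vertex set. Then K (dimension 2) consists of the simplices:

  0-simplices (8): a, b, c, d, e, f, g, h
  1-simplices (13): ad, af, ag, be, bf, ce, cf, ch, df, dh, eh, fh, gh
  2-simplices (4): adf, ceh, cfh, dfh

giving chain groups C_0 ≅ Z^8, C_1 ≅ Z^13, C_2 ≅ Z^4.

The boundary map ∂_1: C_1 → C_0 sends each edge [p,q] (with p < q) to q − p. For instance
  ∂df = f − d.
The resulting 8×13 matrix has rank 7, and its Smith normal form has invariant factors (1,1,1,1,1,1,1).

∂_2: C_2 → C_1 acts by ∂[p,q,r] = [q,r] − [p,r] + [p,q]. For instance
  ∂dfh = fh − dh + df,
  ∂cfh = fh − ch + cf.
The 13×4 boundary matrix has rank 4 and Smith normal form diag(1,1,1,1).

Reading off H_k = ker ∂_k / im ∂_{k+1}:

  H_2: rank ker ∂_2 − rank ∂_3 = (4 − 4) − 0 = 0, and there is no ∂_3, so H_2 = 0.

H_2 = 0.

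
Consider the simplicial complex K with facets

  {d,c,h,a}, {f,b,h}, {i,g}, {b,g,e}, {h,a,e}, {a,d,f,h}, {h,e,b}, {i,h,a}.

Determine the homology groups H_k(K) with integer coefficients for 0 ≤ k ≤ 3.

Fix the vertex order a < b < c < d < e < f < g < h < i and write every simplex with vertices in increasing order. Then dim K = 3 and the simplices of K are:

  0-simplices (9): a, b, c, d, e, f, g, h, i
  1-simplices (19): ac, ad, ae, af, ah, ai, be, bf, bg, bh, cd, ch, df, dh, eg, eh, fh, gi, hi
  2-simplices (12): acd, ach, adf, adh, aeh, afh, ahi, beg, beh, bfh, cdh, dfh
  3-simplices (2): acdh, adfh

so the chain groups are C_0 ≅ Z^9, C_1 ≅ Z^19, C_2 ≅ Z^12, C_3 ≅ Z^2.

The boundary map ∂_1: C_1 → C_0 maps an edge to its endpoints' difference, ∂[p,q] = q − p. For instance
  ∂cd = d − c.
This gives a 9×19 integer matrix of rank 8; reducing to Smith normal form yields diagonal entries (1,1,1,1,1,1,1,1).

The boundary map ∂_2: C_2 → C_1 maps a triangle to the signed sum of its edges. For instance
  ∂adh = dh − ah + ad,
  ∂cdh = dh − ch + cd.
As a 19×12 matrix over Z this has rank 10, with invariant factors (1,1,1,1,1,1,1,1,1,1).

Boundary ∂_3: C_3 → C_2 sends each 3-simplex σ to the alternating sum Σ_i (−1)^i (σ with its i-th vertex removed). For instance
  ∂adfh = dfh − afh + adh − adf,
  ∂acdh = cdh − adh + ach − acd.
The 12×2 boundary matrix has rank 2 and Smith normal form diag(1,1).

Reading off H_k = ker ∂_k / im ∂_{k+1}:

  H_0: rank C_0 − rank ∂_1 = 9 − 8 = 1, and the invariant factors of ∂_1 are all 1, so H_0 = Z.
  H_1: rank ker ∂_1 − rank ∂_2 = (19 − 8) − 10 = 1, and the invariant factors of ∂_2 are all 1, so H_1 = Z.
  H_2: rank ker ∂_2 − rank ∂_3 = (12 − 10) − 2 = 0, and the invariant factors of ∂_3 are all 1, so H_2 = 0.
  H_3: rank ker ∂_3 − rank ∂_4 = (2 − 2) − 0 = 0, and there is no ∂_4, so H_3 = 0.

H_0 ≅ Z,  H_1 ≅ Z,  H_2 = 0,  H_3 = 0.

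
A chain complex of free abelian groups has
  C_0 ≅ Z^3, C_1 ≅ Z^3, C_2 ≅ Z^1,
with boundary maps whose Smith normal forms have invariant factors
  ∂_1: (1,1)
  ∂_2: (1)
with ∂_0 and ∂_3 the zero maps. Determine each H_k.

H_0 = Z,  H_1 = 0,  H_2 = 0.

H_0: b_0 = 3 − 0 − 2 = 1; torsion from ∂_1 factors > 1: none. So H_0 = Z.
H_1: b_1 = 3 − 2 − 1 = 0; torsion from ∂_2 factors > 1: none. So H_1 = 0.
H_2: b_2 = 1 − 1 − 0 = 0; torsion from ∂_3 factors > 1: none. So H_2 = 0.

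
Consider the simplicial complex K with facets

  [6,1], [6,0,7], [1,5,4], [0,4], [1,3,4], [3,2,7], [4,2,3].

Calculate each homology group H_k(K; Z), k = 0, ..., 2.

H_0 = Z,  H_1 = Z^2,  H_2 = 0.

K has 8 vertices, 14 edges, 5 triangles.
rank ∂_0 = 0, rank ∂_1 = 7 ⇒ b_0 = 8 − 0 − 7 = 1; all invariant factors of ∂_1 are 1 so no torsion. So H_0 ≅ Z.
rank ∂_1 = 7, rank ∂_2 = 5 ⇒ b_1 = 14 − 7 − 5 = 2; all invariant factors of ∂_2 are 1 so no torsion. So H_1 ≅ Z^2.
rank ∂_2 = 5, rank ∂_3 = 0 ⇒ b_2 = 5 − 5 − 0 = 0. So H_2 ≅ 0.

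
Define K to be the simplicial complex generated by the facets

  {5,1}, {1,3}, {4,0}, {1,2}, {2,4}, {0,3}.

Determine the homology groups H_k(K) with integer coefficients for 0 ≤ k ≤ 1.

K has 6 vertices, 6 edges.
rank ∂_0 = 0, rank ∂_1 = 5 ⇒ b_0 = 6 − 0 − 5 = 1; all invariant factors of ∂_1 are 1 so no torsion. So H_0 ≅ Z.
rank ∂_1 = 5, rank ∂_2 = 0 ⇒ b_1 = 6 − 5 − 0 = 1. So H_1 ≅ Z.

H_0 ≅ Z,  H_1 ≅ Z.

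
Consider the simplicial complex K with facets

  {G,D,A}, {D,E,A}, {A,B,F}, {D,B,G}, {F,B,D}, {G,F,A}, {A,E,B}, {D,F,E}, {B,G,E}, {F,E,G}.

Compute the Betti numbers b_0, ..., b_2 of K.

Order the vertices as A < B < D < E < F < G. Listing each simplex with vertices in this order, K has dimension 2 with simplices:

  0-simplices (6): A, B, D, E, F, G
  1-simplices (15): AB, AD, AE, AF, AG, BD, BE, BF, BG, DE, DF, DG, EF, EG, FG
  2-simplices (10): ABE, ABF, ADE, ADG, AFG, BDF, BDG, BEG, DEF, EFG

giving chain groups C_0 ≅ Z^6, C_1 ≅ Z^15, C_2 ≅ Z^10.

∂_1: C_1 → C_0 maps an edge to its endpoints' difference, ∂[p,q] = q − p. For instance
  ∂BG = G − B.
The 6×15 boundary matrix has rank 5 and Smith normal form diag(1,1,1,1,1).

∂_2: C_2 → C_1 sends each 2-simplex [p,q,r] to [q,r] − [p,r] + [p,q]. For instance
  ∂DEF = EF − DF + DE,
  ∂AFG = FG − AG + AF.
This gives a 15×10 integer matrix of rank 10; reducing to Smith normal form yields diagonal entries (1,1,1,1,1,1,1,1,1,2).

Computing H_k = (kernel of ∂_k) / (image of ∂_{k+1}):

  H_0: rank C_0 − rank ∂_1 = 6 − 5 = 1, and the invariant factors of ∂_1 are all 1, so H_0 = Z.
  H_1: rank ker ∂_1 − rank ∂_2 = (15 − 5) − 10 = 0, and ∂_2 has invariant factor 2 > 1, so H_1 = Z/2.
  H_2: rank ker ∂_2 − rank ∂_3 = (10 − 10) − 0 = 0, and there is no ∂_3, so H_2 = 0.

As a check, the Euler characteristic is 6 − 15 + 10 = 1, which agrees with 1 − 0 + 0 = 1.
(K is a triangulation of the real projective plane RP^2.)

Hence the Betti numbers are b_0 = 1, b_1 = 0, b_2 = 0.

b_0 = 1, b_1 = 0, b_2 = 0.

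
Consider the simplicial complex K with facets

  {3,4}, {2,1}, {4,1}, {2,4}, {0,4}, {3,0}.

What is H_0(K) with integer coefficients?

H_0 = Z.

Fix the vertex order 0 < 1 < 2 < 3 < 4 and write every simplex with vertices in increasing order. Then dim K = 1 and the simplices of K are:

  0-simplices (5): [0], [1], [2], [3], [4]
  1-simplices (6): [0,3], [0,4], [1,2], [1,4], [2,4], [3,4]

so the chain groups are C_0 ≅ Z^5, C_1 ≅ Z^6.

∂_1: C_1 → C_0 is given by ∂[p,q] = [q] − [p]. For instance
  ∂[0,4] = [4] − [0].
This gives a 5×6 integer matrix of rank 4; reducing to Smith normal form yields diagonal entries (1,1,1,1).

Computing H_k = (kernel of ∂_k) / (image of ∂_{k+1}):

  H_0: rank C_0 − rank ∂_1 = 5 − 4 = 1, and the invariant factors of ∂_1 are all 1, so H_0 ≅ Z.

(K is a triangulation of a wedge of 2 circles.)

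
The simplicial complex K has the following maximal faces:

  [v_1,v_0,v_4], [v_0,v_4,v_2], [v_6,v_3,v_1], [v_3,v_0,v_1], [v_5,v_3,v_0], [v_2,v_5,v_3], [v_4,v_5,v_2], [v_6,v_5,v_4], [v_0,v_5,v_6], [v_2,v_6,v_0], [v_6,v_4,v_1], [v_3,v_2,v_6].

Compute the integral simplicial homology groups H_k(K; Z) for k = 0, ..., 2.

Take the total order v_0 < v_1 < v_2 < v_3 < v_4 < v_5 < v_6 on the vertex set. Then K (dimension 2) consists of the simplices:

  0-simplices (7): [v_0], [v_1], [v_2], [v_3], [v_4], [v_5], [v_6]
  1-simplices (18): (18 of them)
  2-simplices (12): (12 of them)

so the chain groups are C_0 ≅ Z^7, C_1 ≅ Z^18, C_2 ≅ Z^12.

The boundary map ∂_1: C_1 → C_0 sends each edge [p,q] (with p < q) to q − p. For instance
  ∂[v_3,v_6] = [v_6] − [v_3].
The resulting 7×18 matrix has rank 6, and its Smith normal form has invariant factors (1,1,1,1,1,1).

Boundary ∂_2: C_2 → C_1 sends each 2-simplex [p,q,r] to [q,r] − [p,r] + [p,q]. For instance
  ∂[v_0,v_3,v_5] = [v_3,v_5] − [v_0,v_5] + [v_0,v_3],
  ∂[v_0,v_1,v_4] = [v_1,v_4] − [v_0,v_4] + [v_0,v_1].
The resulting 18×12 matrix has rank 12, and its Smith normal form has invariant factors (1,1,1,1,1,1,1,1,1,1,1,2).

Reading off H_k = ker ∂_k / im ∂_{k+1}:

  H_0: rank C_0 − rank ∂_1 = 7 − 6 = 1, and the invariant factors of ∂_1 are all 1, so H_0 = Z.
  H_1: rank ker ∂_1 − rank ∂_2 = (18 − 6) − 12 = 0, and ∂_2 has invariant factor 2 > 1, so H_1 = Z_2.
  H_2: rank ker ∂_2 − rank ∂_3 = (12 − 12) − 0 = 0, and there is no ∂_3, so H_2 = 0.

(K is a triangulation of the real projective plane RP^2.)

H_0 = Z,  H_1 = Z_2,  H_2 = 0.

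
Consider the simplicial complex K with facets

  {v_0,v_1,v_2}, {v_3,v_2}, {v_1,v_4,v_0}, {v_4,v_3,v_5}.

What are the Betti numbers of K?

b_0 = 1, b_1 = 1, b_2 = 0.

Order the vertices as v_0 < v_1 < v_2 < v_3 < v_4 < v_5. Listing each simplex with vertices in this order, K has dimension 2 with simplices:

  0-simplices (6): [v_0], [v_1], [v_2], [v_3], [v_4], [v_5]
  1-simplices (9): [v_0,v_1], [v_0,v_2], [v_0,v_4], [v_1,v_2], [v_1,v_4], [v_2,v_3], [v_3,v_4], [v_3,v_5], [v_4,v_5]
  2-simplices (3): [v_0,v_1,v_2], [v_0,v_1,v_4], [v_3,v_4,v_5]

so the chain groups are C_0 ≅ Z^6, C_1 ≅ Z^9, C_2 ≅ Z^3.

∂_1: C_1 → C_0 sends each edge [p,q] (with p < q) to q − p. For instance
  ∂[v_2,v_3] = [v_3] − [v_2].
The 6×9 boundary matrix has rank 5 and Smith normal form diag(1,1,1,1,1).

∂_2: C_2 → C_1 maps a triangle to the signed sum of its edges. For instance
  ∂[v_0,v_1,v_2] = [v_1,v_2] − [v_0,v_2] + [v_0,v_1],
  ∂[v_3,v_4,v_5] = [v_4,v_5] − [v_3,v_5] + [v_3,v_4].
The 9×3 boundary matrix has rank 3 and Smith normal form diag(1,1,1).

From H_k ≅ ker(∂_k) / im(∂_{k+1}) we obtain:

  H_0: rank C_0 − rank ∂_1 = 6 − 5 = 1, and the invariant factors of ∂_1 are all 1, so H_0 = Z.
  H_1: rank ker ∂_1 − rank ∂_2 = (9 − 5) − 3 = 1, and the invariant factors of ∂_2 are all 1, so H_1 = Z.
  H_2: rank ker ∂_2 − rank ∂_3 = (3 − 3) − 0 = 0, and there is no ∂_3, so H_2 = 0.

Hence the Betti numbers are b_0 = 1, b_1 = 1, b_2 = 0.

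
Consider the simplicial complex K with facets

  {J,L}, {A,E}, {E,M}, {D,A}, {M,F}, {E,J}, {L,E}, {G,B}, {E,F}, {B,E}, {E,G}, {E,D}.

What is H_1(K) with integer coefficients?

Take the total order A < B < D < E < F < G < J < L < M on the vertex set. Then K (dimension 1) consists of the simplices:

  0-simplices (9): A, B, D, E, F, G, J, L, M
  1-simplices (12): AD, AE, BE, BG, DE, EF, EG, EJ, EL, EM, FM, JL

Hence C_0 ≅ Z^9, C_1 ≅ Z^12.

Boundary ∂_1: C_1 → C_0 maps an edge to its endpoints' difference, ∂[p,q] = q − p.
The 9×12 boundary matrix has rank 8 and Smith normal form diag(1,1,1,1,1,1,1,1).

Reading off H_k = ker ∂_k / im ∂_{k+1}:

  H_1: rank ker ∂_1 − rank ∂_2 = (12 − 8) − 0 = 4, and there is no ∂_2, so H_1 ≅ Z^4.

(K is a triangulation of a wedge of 4 circles.)

H_1 ≅ Z^4.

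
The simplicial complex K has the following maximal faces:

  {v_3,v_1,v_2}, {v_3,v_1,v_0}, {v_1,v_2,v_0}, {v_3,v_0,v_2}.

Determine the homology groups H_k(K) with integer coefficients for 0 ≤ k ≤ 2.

H_0 ≅ Z,  H_1 = 0,  H_2 ≅ Z.

Take the total order v_0 < v_1 < v_2 < v_3 on the vertex set. Then K (dimension 2) consists of the simplices:

  0-simplices (4): [v_0], [v_1], [v_2], [v_3]
  1-simplices (6): [v_0,v_1], [v_0,v_2], [v_0,v_3], [v_1,v_2], [v_1,v_3], [v_2,v_3]
  2-simplices (4): [v_0,v_1,v_2], [v_0,v_1,v_3], [v_0,v_2,v_3], [v_1,v_2,v_3]

giving chain groups C_0 ≅ Z^4, C_1 ≅ Z^6, C_2 ≅ Z^4.

Boundary ∂_1: C_1 → C_0 sends each edge [p,q] (with p < q) to q − p. For instance
  ∂[v_1,v_2] = [v_2] − [v_1].
This gives a 4×6 integer matrix of rank 3; reducing to Smith normal form yields diagonal entries (1,1,1).

Boundary ∂_2: C_2 → C_1 acts by ∂[p,q,r] = [q,r] − [p,r] + [p,q]. For instance
  ∂[v_0,v_2,v_3] = [v_2,v_3] − [v_0,v_3] + [v_0,v_2],
  ∂[v_1,v_2,v_3] = [v_2,v_3] − [v_1,v_3] + [v_1,v_2].
The resulting 6×4 matrix has rank 3, and its Smith normal form has invariant factors (1,1,1).

Now H_k = ker ∂_k / im ∂_{k+1}, so:

  H_0: rank C_0 − rank ∂_1 = 4 − 3 = 1, and the invariant factors of ∂_1 are all 1, so H_0 = Z.
  H_1: rank ker ∂_1 − rank ∂_2 = (6 − 3) − 3 = 0, and the invariant factors of ∂_2 are all 1, so H_1 = 0.
  H_2: rank ker ∂_2 − rank ∂_3 = (4 − 3) − 0 = 1, and there is no ∂_3, so H_2 = Z.

As a check, the Euler characteristic is 4 − 6 + 4 = 2, which agrees with 1 − 0 + 1 = 2.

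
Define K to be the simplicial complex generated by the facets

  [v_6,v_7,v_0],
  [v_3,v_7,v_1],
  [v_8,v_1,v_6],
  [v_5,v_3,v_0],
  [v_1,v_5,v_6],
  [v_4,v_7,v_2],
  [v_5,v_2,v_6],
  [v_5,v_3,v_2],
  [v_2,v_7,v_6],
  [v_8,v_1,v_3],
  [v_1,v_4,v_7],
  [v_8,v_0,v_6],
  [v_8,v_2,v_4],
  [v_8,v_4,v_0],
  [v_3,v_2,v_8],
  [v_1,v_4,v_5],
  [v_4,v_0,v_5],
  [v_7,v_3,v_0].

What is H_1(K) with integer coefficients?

K has 9 vertices, 27 edges, 18 triangles.
rank ∂_1 = 8, rank ∂_2 = 17 ⇒ b_1 = 27 − 8 − 17 = 2; all invariant factors of ∂_2 are 1 so no torsion. So H_1 = Z^2.

H_1 ≅ Z^2.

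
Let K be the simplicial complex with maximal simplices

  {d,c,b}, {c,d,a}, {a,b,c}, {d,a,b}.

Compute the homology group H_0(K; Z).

Fix the vertex order a < b < c < d and write every simplex with vertices in increasing order. Then dim K = 2 and the simplices of K are:

  0-simplices (4): a, b, c, d
  1-simplices (6): ab, ac, ad, bc, bd, cd
  2-simplices (4): abc, abd, acd, bcd

giving chain groups C_0 ≅ Z^4, C_1 ≅ Z^6, C_2 ≅ Z^4.

The boundary map ∂_1: C_1 → C_0 maps an edge to its endpoints' difference, ∂[p,q] = q − p. For instance
  ∂ac = c − a.
The resulting 4×6 matrix has rank 3, and its Smith normal form has invariant factors (1,1,1).

Boundary ∂_2: C_2 → C_1 sends each 2-simplex [p,q,r] to [q,r] − [p,r] + [p,q]. For instance
  ∂abd = bd − ad + ab,
  ∂bcd = cd − bd + bc.
This gives a 6×4 integer matrix of rank 3; reducing to Smith normal form yields diagonal entries (1,1,1).

From H_k ≅ ker(∂_k) / im(∂_{k+1}) we obtain:

  H_0: rank C_0 − rank ∂_1 = 4 − 3 = 1, and the invariant factors of ∂_1 are all 1, so H_0 ≅ Z.

(K is a triangulation of the 2-sphere S^2.)

H_0 ≅ Z.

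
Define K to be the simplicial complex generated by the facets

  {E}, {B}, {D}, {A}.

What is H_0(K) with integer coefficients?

H_0 ≅ Z^4.

We work with the vertex ordering A < B < D < E. The simplices of K, each written with vertices in increasing order, are:

  0-simplices (4): A, B, D, E

Hence C_0 ≅ Z^4.

Reading off H_k = ker ∂_k / im ∂_{k+1}:

  H_0: rank C_0 − rank ∂_1 = 4 − 0 = 4, and there is no ∂_1, so H_0 = Z^4.

(K is a triangulation of a set of 4 points.)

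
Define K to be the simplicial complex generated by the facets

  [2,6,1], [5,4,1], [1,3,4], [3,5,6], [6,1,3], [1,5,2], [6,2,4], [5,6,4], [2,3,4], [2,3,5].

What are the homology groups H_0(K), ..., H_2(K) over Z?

H_0 ≅ Z,  H_1 ≅ Z/2Z,  H_2 = 0.

Fix the vertex order 1 < 2 < 3 < 4 < 5 < 6 and write every simplex with vertices in increasing order. Then dim K = 2 and the simplices of K are:

  0-simplices (6): [1], [2], [3], [4], [5], [6]
  1-simplices (15): [1,2], [1,3], [1,4], [1,5], [1,6], [2,3], [2,4], [2,5], [2,6], [3,4], [3,5], [3,6], [4,5], [4,6], [5,6]
  2-simplices (10): [1,2,5], [1,2,6], [1,3,4], [1,3,6], [1,4,5], [2,3,4], [2,3,5], [2,4,6], [3,5,6], [4,5,6]

giving chain groups C_0 ≅ Z^6, C_1 ≅ Z^15, C_2 ≅ Z^10.

The boundary map ∂_1: C_1 → C_0 is given by ∂[p,q] = [q] − [p]. For instance
  ∂[3,5] = [5] − [3].
As a 6×15 matrix over Z this has rank 5, with invariant factors (1,1,1,1,1).

∂_2: C_2 → C_1 maps a triangle to the signed sum of its edges. For instance
  ∂[2,3,5] = [3,5] − [2,5] + [2,3],
  ∂[1,3,6] = [3,6] − [1,6] + [1,3].
As a 15×10 matrix over Z this has rank 10, with invariant factors (1,1,1,1,1,1,1,1,1,2).

Now H_k = ker ∂_k / im ∂_{k+1}, so:

  H_0: rank C_0 − rank ∂_1 = 6 − 5 = 1, and the invariant factors of ∂_1 are all 1, so H_0 = Z.
  H_1: rank ker ∂_1 − rank ∂_2 = (15 − 5) − 10 = 0, and ∂_2 has invariant factor 2 > 1, so H_1 = Z/2Z.
  H_2: rank ker ∂_2 − rank ∂_3 = (10 − 10) − 0 = 0, and there is no ∂_3, so H_2 = 0.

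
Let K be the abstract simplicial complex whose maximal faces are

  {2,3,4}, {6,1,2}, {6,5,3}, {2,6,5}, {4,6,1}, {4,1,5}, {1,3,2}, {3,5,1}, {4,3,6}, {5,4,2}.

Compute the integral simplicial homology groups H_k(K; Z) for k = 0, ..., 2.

H_0 ≅ Z,  H_1 ≅ Z/2,  H_2 = 0.

Take the total order 1 < 2 < 3 < 4 < 5 < 6 on the vertex set. Then K (dimension 2) consists of the simplices:

  0-simplices (6): [1], [2], [3], [4], [5], [6]
  1-simplices (15): [1,2], [1,3], [1,4], [1,5], [1,6], [2,3], [2,4], [2,5], [2,6], [3,4], [3,5], [3,6], [4,5], [4,6], [5,6]
  2-simplices (10): [1,2,3], [1,2,6], [1,3,5], [1,4,5], [1,4,6], [2,3,4], [2,4,5], [2,5,6], [3,4,6], [3,5,6]

so the chain groups are C_0 ≅ Z^6, C_1 ≅ Z^15, C_2 ≅ Z^10.

Boundary ∂_1: C_1 → C_0 maps an edge to its endpoints' difference, ∂[p,q] = q − p.
The 6×15 boundary matrix has rank 5 and Smith normal form diag(1,1,1,1,1).

∂_2: C_2 → C_1 maps a triangle to the signed sum of its edges. For instance
  ∂[1,2,6] = [2,6] − [1,6] + [1,2],
  ∂[1,4,5] = [4,5] − [1,5] + [1,4].
This gives a 15×10 integer matrix of rank 10; reducing to Smith normal form yields diagonal entries (1,1,1,1,1,1,1,1,1,2).

Computing H_k = (kernel of ∂_k) / (image of ∂_{k+1}):

  H_0: rank C_0 − rank ∂_1 = 6 − 5 = 1, and the invariant factors of ∂_1 are all 1, so H_0 = Z.
  H_1: rank ker ∂_1 − rank ∂_2 = (15 − 5) − 10 = 0, and ∂_2 has invariant factor 2 > 1, so H_1 = Z/2.
  H_2: rank ker ∂_2 − rank ∂_3 = (10 − 10) − 0 = 0, and there is no ∂_3, so H_2 = 0.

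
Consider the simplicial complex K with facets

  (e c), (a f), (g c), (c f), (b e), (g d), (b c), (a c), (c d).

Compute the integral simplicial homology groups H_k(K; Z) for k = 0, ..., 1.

H_0 ≅ Z,  H_1 ≅ Z^3.

We work with the vertex ordering a < b < c < d < e < f < g. The simplices of K, each written with vertices in increasing order, are:

  0-simplices (7): a, b, c, d, e, f, g
  1-simplices (9): ac, af, bc, be, cd, ce, cf, cg, dg

giving chain groups C_0 ≅ Z^7, C_1 ≅ Z^9.

∂_1: C_1 → C_0 sends each edge [p,q] (with p < q) to q − p.
The resulting 7×9 matrix has rank 6, and its Smith normal form has invariant factors (1,1,1,1,1,1).

From H_k ≅ ker(∂_k) / im(∂_{k+1}) we obtain:

  H_0: rank C_0 − rank ∂_1 = 7 − 6 = 1, and the invariant factors of ∂_1 are all 1, so H_0 = Z.
  H_1: rank ker ∂_1 − rank ∂_2 = (9 − 6) − 0 = 3, and there is no ∂_2, so H_1 = Z^3.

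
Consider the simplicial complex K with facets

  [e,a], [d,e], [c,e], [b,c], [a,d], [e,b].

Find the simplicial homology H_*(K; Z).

Fix the vertex order a < b < c < d < e and write every simplex with vertices in increasing order. Then dim K = 1 and the simplices of K are:

  0-simplices (5): a, b, c, d, e
  1-simplices (6): ad, ae, bc, be, ce, de

so the chain groups are C_0 ≅ Z^5, C_1 ≅ Z^6.

∂_1: C_1 → C_0 maps an edge to its endpoints' difference, ∂[p,q] = q − p. For instance
  ∂ad = d − a.
As a 5×6 matrix over Z this has rank 4, with invariant factors (1,1,1,1).

From H_k ≅ ker(∂_k) / im(∂_{k+1}) we obtain:

  H_0: rank C_0 − rank ∂_1 = 5 − 4 = 1, and the invariant factors of ∂_1 are all 1, so H_0 ≅ Z.
  H_1: rank ker ∂_1 − rank ∂_2 = (6 − 4) − 0 = 2, and there is no ∂_2, so H_1 ≅ Z^2.

As a check, the Euler characteristic is 5 − 6 = -1, which agrees with 1 − 2 = -1.

H_0 ≅ Z,  H_1 ≅ Z^2.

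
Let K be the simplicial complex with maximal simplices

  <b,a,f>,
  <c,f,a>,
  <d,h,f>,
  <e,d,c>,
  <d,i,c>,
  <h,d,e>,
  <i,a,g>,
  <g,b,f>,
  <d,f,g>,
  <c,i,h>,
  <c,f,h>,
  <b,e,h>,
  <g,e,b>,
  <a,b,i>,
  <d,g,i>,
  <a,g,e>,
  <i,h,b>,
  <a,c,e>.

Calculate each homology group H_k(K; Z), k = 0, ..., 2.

H_0 = Z,  H_1 = Z × Z/2,  H_2 = 0.

We work with the vertex ordering a < b < c < d < e < f < g < h < i. The simplices of K, each written with vertices in increasing order, are:

  0-simplices (9): a, b, c, d, e, f, g, h, i
  1-simplices (27): ab, ac, ae, af, ag, ai, be, bf, bg, bh, bi, cd, ce, cf, ch, ci, de, df, dg, dh, di, eg, eh, fg, fh, gi, hi
  2-simplices (18): abf, abi, ace, acf, aeg, agi, beg, beh, bfg, bhi, cde, cdi, cfh, chi, deh, dfg, dfh, dgi

Hence C_0 ≅ Z^9, C_1 ≅ Z^27, C_2 ≅ Z^18.

The boundary map ∂_1: C_1 → C_0 sends each edge [p,q] (with p < q) to q − p. For instance
  ∂cd = d − c.
The resulting 9×27 matrix has rank 8, and its Smith normal form has invariant factors (1,1,1,1,1,1,1,1).

The boundary map ∂_2: C_2 → C_1 sends each 2-simplex [p,q,r] to [q,r] − [p,r] + [p,q]. For instance
  ∂deh = eh − dh + de,
  ∂dgi = gi − di + dg.
As a 27×18 matrix over Z this has rank 18, with invariant factors (1,1,1,1,1,1,1,1,1,1,1,1,1,1,1,1,1,2).

From H_k ≅ ker(∂_k) / im(∂_{k+1}) we obtain:

  H_0: rank C_0 − rank ∂_1 = 9 − 8 = 1, and the invariant factors of ∂_1 are all 1, so H_0 ≅ Z.
  H_1: rank ker ∂_1 − rank ∂_2 = (27 − 8) − 18 = 1, and ∂_2 has invariant factor 2 > 1, so H_1 ≅ Z × Z/2.
  H_2: rank ker ∂_2 − rank ∂_3 = (18 − 18) − 0 = 0, and there is no ∂_3, so H_2 ≅ 0.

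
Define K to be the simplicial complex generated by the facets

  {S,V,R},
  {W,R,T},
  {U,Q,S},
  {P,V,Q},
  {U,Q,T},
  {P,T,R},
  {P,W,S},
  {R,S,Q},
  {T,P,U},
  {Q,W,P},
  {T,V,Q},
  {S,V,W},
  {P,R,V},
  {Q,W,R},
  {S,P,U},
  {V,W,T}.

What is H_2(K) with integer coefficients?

K has 8 vertices, 24 edges, 16 triangles.
rank ∂_2 = 15, rank ∂_3 = 0 ⇒ b_2 = 16 − 15 − 0 = 1. So H_2 = Z.

H_2 = Z.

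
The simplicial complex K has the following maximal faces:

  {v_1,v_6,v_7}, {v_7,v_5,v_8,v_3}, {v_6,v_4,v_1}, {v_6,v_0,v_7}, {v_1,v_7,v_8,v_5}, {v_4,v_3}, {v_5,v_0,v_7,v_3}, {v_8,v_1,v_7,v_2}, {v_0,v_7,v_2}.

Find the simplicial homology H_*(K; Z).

H_0 ≅ Z,  H_1 ≅ Z,  H_2 = 0,  H_3 = 0.

Fix the vertex order v_0 < v_1 < v_2 < v_3 < v_4 < v_5 < v_6 < v_7 < v_8 and write every simplex with vertices in increasing order. Then dim K = 3 and the simplices of K are:

  0-simplices (9): [v_0], [v_1], [v_2], [v_3], [v_4], [v_5], [v_6], [v_7], [v_8]
  1-simplices (22): (22 of them)
  2-simplices (17): (17 of them)
  3-simplices (4): [v_0,v_3,v_5,v_7], [v_1,v_2,v_7,v_8], [v_1,v_5,v_7,v_8], [v_3,v_5,v_7,v_8]

giving chain groups C_0 ≅ Z^9, C_1 ≅ Z^22, C_2 ≅ Z^17, C_3 ≅ Z^4.

Boundary ∂_1: C_1 → C_0 sends each edge [p,q] (with p < q) to q − p. For instance
  ∂[v_3,v_4] = [v_4] − [v_3].
As a 9×22 matrix over Z this has rank 8, with invariant factors (1,1,1,1,1,1,1,1).

∂_2: C_2 → C_1 maps a triangle to the signed sum of its edges. For instance
  ∂[v_3,v_7,v_8] = [v_7,v_8] − [v_3,v_8] + [v_3,v_7],
  ∂[v_1,v_6,v_7] = [v_6,v_7] − [v_1,v_7] + [v_1,v_6].
The resulting 22×17 matrix has rank 13, and its Smith normal form has invariant factors (1,1,1,1,1,1,1,1,1,1,1,1,1).

∂_3: C_3 → C_2 sends each 3-simplex σ to the alternating sum Σ_i (−1)^i (σ with its i-th vertex removed). For instance
  ∂[v_1,v_5,v_7,v_8] = [v_5,v_7,v_8] − [v_1,v_7,v_8] + [v_1,v_5,v_8] − [v_1,v_5,v_7],
  ∂[v_1,v_2,v_7,v_8] = [v_2,v_7,v_8] − [v_1,v_7,v_8] + [v_1,v_2,v_8] − [v_1,v_2,v_7].
This gives a 17×4 integer matrix of rank 4; reducing to Smith normal form yields diagonal entries (1,1,1,1).

Now H_k = ker ∂_k / im ∂_{k+1}, so:

  H_0: rank C_0 − rank ∂_1 = 9 − 8 = 1, and the invariant factors of ∂_1 are all 1, so H_0 ≅ Z.
  H_1: rank ker ∂_1 − rank ∂_2 = (22 − 8) − 13 = 1, and the invariant factors of ∂_2 are all 1, so H_1 ≅ Z.
  H_2: rank ker ∂_2 − rank ∂_3 = (17 − 13) − 4 = 0, and the invariant factors of ∂_3 are all 1, so H_2 ≅ 0.
  H_3: rank ker ∂_3 − rank ∂_4 = (4 − 4) − 0 = 0, and there is no ∂_4, so H_3 ≅ 0.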